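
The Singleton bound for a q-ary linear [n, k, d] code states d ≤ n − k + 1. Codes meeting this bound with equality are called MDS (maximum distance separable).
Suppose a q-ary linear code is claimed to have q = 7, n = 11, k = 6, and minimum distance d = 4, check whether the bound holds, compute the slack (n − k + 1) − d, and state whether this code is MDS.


Singleton RHS = n − k + 1 = 6, slack = 2, bound satisfied, not MDS.

Singleton bound: d ≤ n − k + 1.
Here n = 11, k = 6, so n − k + 1 = 6.
Given d = 4, check d ≤ 6: YES.
Slack = (n − k + 1) − d = 2.
The code is NOT MDS (slack = 2 > 0).
Description: the claimed parameters are [11, 6, 4]_7; such a code would be non-MDS.


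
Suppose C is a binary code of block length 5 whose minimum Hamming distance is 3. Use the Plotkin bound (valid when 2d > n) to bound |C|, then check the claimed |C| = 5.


Plotkin bound M ≤ 6; given |C| = 5 ≤ bound (satisfied).

Check applicability: 2d = 6, n = 5.
2d − n = 1 > 0, so Plotkin applies.
Compute d/(2d−n) = 3/1 ≈ 3.0000.
⌊d/(2d−n)⌋ = 3.
Plotkin bound: M ≤ 2·3 = 6.
Given |C| = 5, check: satisfied.
This |C| is below the Plotkin bound.


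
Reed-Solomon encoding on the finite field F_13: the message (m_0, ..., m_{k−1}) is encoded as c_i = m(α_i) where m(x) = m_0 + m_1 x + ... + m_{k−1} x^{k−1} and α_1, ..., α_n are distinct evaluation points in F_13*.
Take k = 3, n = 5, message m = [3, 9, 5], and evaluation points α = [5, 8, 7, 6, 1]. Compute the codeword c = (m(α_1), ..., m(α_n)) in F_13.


c = [4, 5, 12, 3, 4]

Message polynomial: m(x) = 3 + 9·x + 5·x^2 (mod 13).
For each evaluation point α_i, compute m(α_i) mod 13:
  α_1 = 5: Horner steps 5 → 8 → 4, so m(5) = 4.
  α_2 = 8: Horner steps 5 → 10 → 5, so m(8) = 5.
  α_3 = 7: Horner steps 5 → 5 → 12, so m(7) = 12.
  α_4 = 6: Horner steps 5 → 0 → 3, so m(6) = 3.
  α_5 = 1: Horner steps 5 → 1 → 4, so m(1) = 4.
Codeword c = [4, 5, 12, 3, 4] ∈ F_13^5.


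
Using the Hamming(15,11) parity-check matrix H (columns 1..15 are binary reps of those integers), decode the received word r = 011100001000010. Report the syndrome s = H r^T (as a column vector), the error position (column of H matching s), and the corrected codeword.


s = (0, 0, 1, 0)^T, error position = 2, corrected codeword c = 001100001000010

Compute s = H r^T mod 2 one row at a time:
  s_1 = 0 + 1 + 0 + 0 + 0 + 0 + 1 + 0 = 2 ≡ 0 (mod 2).
  s_2 = 1 + 0 + 0 + 0 + 0 + 0 + 1 + 0 = 2 ≡ 0 (mod 2).
  s_3 = 1 + 1 + 0 + 0 + 0 + 0 + 1 + 0 = 3 ≡ 1 (mod 2).
  s_4 = 0 + 1 + 0 + 0 + 1 + 0 + 0 + 0 = 2 ≡ 0 (mod 2).
s = (0, 0, 1, 0)^T — this equals column 2 of H (binary 0010), so error is at position 2.
Correct: flip bit 2 of r = 011100001000010 to get c = 001100001000010.


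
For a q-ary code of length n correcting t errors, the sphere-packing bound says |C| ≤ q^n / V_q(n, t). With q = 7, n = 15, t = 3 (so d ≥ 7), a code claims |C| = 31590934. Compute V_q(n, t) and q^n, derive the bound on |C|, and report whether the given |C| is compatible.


V_q(n, t) = 102151, q^n = 4747561509943, Hamming bound = 46475918, |C| = 31590934 ≤ bound (satisfied).

Step 1: Compute V_q(n, t) = Σ_{j=0}^3 C(n, j) (q−1)^j.
  j = 0: C(15,0)·(6)^0 = 1·1 = 1.
  j = 1: C(15,1)·(6)^1 = 15·6 = 90.
  j = 2: C(15,2)·(6)^2 = 105·36 = 3780.
  j = 3: C(15,3)·(6)^3 = 455·216 = 98280.
  V_q(n, t) = 1 + 90 + 3780 + 98280 = 102151.
Step 2: q^n = 7^15 = 4747561509943.
Step 3: Hamming bound ⌊q^n / V_q(n,t)⌋ = ⌊4747561509943/102151⌋ = 46475918.
Step 4: Compare |C| = 31590934 to 46475918: satisfied.
The claimed |C| lies below the Hamming bound.


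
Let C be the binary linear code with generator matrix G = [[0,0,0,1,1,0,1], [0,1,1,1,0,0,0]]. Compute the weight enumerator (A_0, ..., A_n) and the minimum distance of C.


Weight distribution: A_0 = 1, A_3 = 2, A_4 = 1. Minimum distance d = 3.

Enumerate all 2^2 = 4 messages m ∈ F_2^2.
For each, compute codeword c = mG in F_2^7, then tally its weight.
  m = 00 → c = 0000000, weight = 0.
  m = 10 → c = 0001101, weight = 3.
  m = 01 → c = 0111000, weight = 3.
  m = 11 → c = 0110101, weight = 4.
Tally weights:
  weight 0: 1 codewords.
  weight 3: 2 codewords.
  weight 4: 1 codewords.
Minimum distance d = smallest w > 0 with A_w > 0 = 3.
Sanity: Σ A_w = 4 = 2^2 = 4 ✓.


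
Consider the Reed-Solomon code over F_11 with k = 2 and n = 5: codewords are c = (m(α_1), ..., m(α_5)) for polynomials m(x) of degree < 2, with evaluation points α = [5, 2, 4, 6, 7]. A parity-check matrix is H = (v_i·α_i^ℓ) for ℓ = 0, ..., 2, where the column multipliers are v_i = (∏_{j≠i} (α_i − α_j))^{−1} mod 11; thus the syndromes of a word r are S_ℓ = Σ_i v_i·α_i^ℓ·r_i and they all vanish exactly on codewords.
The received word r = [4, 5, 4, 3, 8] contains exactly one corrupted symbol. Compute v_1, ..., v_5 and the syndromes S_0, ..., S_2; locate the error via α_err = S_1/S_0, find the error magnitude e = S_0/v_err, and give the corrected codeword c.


S = (1, 5, 3), error at position 1, error magnitude e = 6, c = [9, 5, 4, 3, 8].

Step 1: column multipliers v_i = (∏_{j≠i}(α_i − α_j))^{−1} mod 11.
  i = 1 (α = 5): (5−2)(5−4)(5−6)(5−7) = 3·1·(−1)·(−2) = 6 ≡ 6, so v_1 = 6^{−1} = 2 (mod 11).
  i = 2 (α = 2): (2−5)(2−4)(2−6)(2−7) = (−3)·(−2)·(−4)·(−5) = 120 ≡ 10, so v_2 = 10^{−1} = 10 (mod 11).
  i = 3 (α = 4): (4−5)(4−2)(4−6)(4−7) = (−1)·2·(−2)·(−3) = −12 ≡ 10, so v_3 = 10^{−1} = 10 (mod 11).
  i = 4 (α = 6): (6−5)(6−2)(6−4)(6−7) = 1·4·2·(−1) = −8 ≡ 3, so v_4 = 3^{−1} = 4 (mod 11).
  i = 5 (α = 7): (7−5)(7−2)(7−4)(7−6) = 2·5·3·1 = 30 ≡ 8, so v_5 = 8^{−1} = 7 (mod 11).
  v = [2, 10, 10, 4, 7].
Step 2: syndromes of r = [4, 5, 4, 3, 8] (all sums mod 11).
  S_0 = Σ v_i r_i = 2·4 + 10·5 + 10·4 + 4·3 + 7·8 = 166 ≡ 1.
  S_1 = Σ v_i α_i r_i = 2·5·4 + 10·2·5 + 10·4·4 + 4·6·3 + 7·7·8 = 764 ≡ 5.
  α_i^2 mod 11 = [3, 4, 5, 3, 5].
  S_2 = Σ v_i α_i^2 r_i = 2·3·4 + 10·4·5 + 10·5·4 + 4·3·3 + 7·5·8 = 740 ≡ 3.
  S = (1, 5, 3) ≠ 0, so r is not a codeword (an error is present).
Step 3: locate the error. For a single error e at position i, S_ℓ = v_i·e·α_i^ℓ, so α_err = S_1/S_0.
  S_0^{−1} = 1^{−1} = 1 (mod 11), so α_err = 5·1 = 5 ≡ 5 = α_1. Error position i = 1.
  Consistency check: S_2/S_1 = 3·9 = 27 ≡ 5 = α_err ✓ (single-error assumption holds).
Step 4: error magnitude e = S_0/v_1 = S_0·∏_{j≠1}(α_1 − α_j) = 1·6 = 6 ≡ 6 (mod 11).
Step 5: correct position 1: c_1 = r_1 − e = 4 − 6 ≡ 9 (mod 11). Hence c = [9, 5, 4, 3, 8].
  Check: interpolating c through the α_i gives m(x) = 6 + 5·x (degree < 2) with m(α_i) = c_i for every i, so c is indeed a codeword.


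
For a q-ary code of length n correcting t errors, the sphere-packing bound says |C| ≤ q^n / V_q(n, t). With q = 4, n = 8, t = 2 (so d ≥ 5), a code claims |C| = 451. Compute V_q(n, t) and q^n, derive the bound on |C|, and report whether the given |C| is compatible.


V_q(n, t) = 277, q^n = 65536, Hamming bound = 236, |C| = 451 > bound (violated).

Step 1: Compute V_q(n, t) = Σ_{j=0}^2 C(n, j) (q−1)^j.
  j = 0: C(8,0)·(3)^0 = 1·1 = 1.
  j = 1: C(8,1)·(3)^1 = 8·3 = 24.
  j = 2: C(8,2)·(3)^2 = 28·9 = 252.
  V_q(n, t) = 1 + 24 + 252 = 277.
Step 2: q^n = 4^8 = 65536.
Step 3: Hamming bound ⌊q^n / V_q(n,t)⌋ = ⌊65536/277⌋ = 236.
Step 4: Compare |C| = 451 to 236: violated.
The claimed |C| lies above the Hamming bound, so no 4-ary code of length 8 with d ≥ 5 can have 451 codewords.


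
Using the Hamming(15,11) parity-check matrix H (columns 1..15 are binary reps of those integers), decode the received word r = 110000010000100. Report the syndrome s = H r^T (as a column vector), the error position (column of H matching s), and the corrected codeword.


s = (0, 1, 1, 0)^T, error position = 6, corrected codeword c = 110001010000100

Compute s = H r^T mod 2 one row at a time:
  s_1 = 1 + 0 + 0 + 0 + 0 + 1 + 0 + 0 = 2 ≡ 0 (mod 2).
  s_2 = 0 + 0 + 0 + 0 + 0 + 1 + 0 + 0 = 1 ≡ 1 (mod 2).
  s_3 = 1 + 0 + 0 + 0 + 0 + 0 + 0 + 0 = 1 ≡ 1 (mod 2).
  s_4 = 1 + 0 + 0 + 0 + 0 + 0 + 1 + 0 = 2 ≡ 0 (mod 2).
s = (0, 1, 1, 0)^T — this equals column 6 of H (binary 0110), so error is at position 6.
Correct: flip bit 6 of r = 110000010000100 to get c = 110001010000100.


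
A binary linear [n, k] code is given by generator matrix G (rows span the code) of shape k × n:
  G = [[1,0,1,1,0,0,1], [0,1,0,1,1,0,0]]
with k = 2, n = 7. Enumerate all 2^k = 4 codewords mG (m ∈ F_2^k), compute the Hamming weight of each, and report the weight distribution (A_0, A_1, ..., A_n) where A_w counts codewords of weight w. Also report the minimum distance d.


Weight distribution: A_0 = 1, A_3 = 1, A_4 = 1, A_5 = 1. Minimum distance d = 3.

Enumerate all 2^2 = 4 messages m ∈ F_2^2.
For each, compute codeword c = mG in F_2^7, then tally its weight.
  m = 00 → c = 0000000, weight = 0.
  m = 10 → c = 1011001, weight = 4.
  m = 01 → c = 0101100, weight = 3.
  m = 11 → c = 1110101, weight = 5.
Tally weights:
  weight 0: 1 codewords.
  weight 3: 1 codewords.
  weight 4: 1 codewords.
  weight 5: 1 codewords.
Minimum distance d = smallest w > 0 with A_w > 0 = 3.
Sanity: Σ A_w = 4 = 2^2 = 4 ✓.


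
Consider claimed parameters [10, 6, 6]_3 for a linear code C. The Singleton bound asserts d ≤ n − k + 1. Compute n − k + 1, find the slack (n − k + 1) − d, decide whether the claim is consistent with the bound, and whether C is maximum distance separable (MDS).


Singleton RHS = n − k + 1 = 5, slack = -1, bound violated (no such code; not MDS).

Singleton bound: d ≤ n − k + 1.
Here n = 10, k = 6, so n − k + 1 = 5.
Given d = 6, check d ≤ 5: NO.
Slack = (n − k + 1) − d = -1.
The slack is negative: d = 6 exceeds n − k + 1 = 5 by 1, so the Singleton bound is violated and no linear [10, 6, 6]_3 code can exist. In particular it is not MDS (MDS requires d = n − k + 1 exactly).
Description: the claimed parameters are [10, 6, 6]_3; such a code would be impossible (violates the Singleton bound).


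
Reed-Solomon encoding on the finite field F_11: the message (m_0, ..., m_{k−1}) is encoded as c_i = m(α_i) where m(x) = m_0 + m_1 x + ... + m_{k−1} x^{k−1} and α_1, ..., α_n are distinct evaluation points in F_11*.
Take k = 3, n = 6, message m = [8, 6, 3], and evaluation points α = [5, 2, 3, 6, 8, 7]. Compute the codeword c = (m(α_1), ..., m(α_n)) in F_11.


c = [3, 10, 9, 9, 6, 10]

Message polynomial: m(x) = 8 + 6·x + 3·x^2 (mod 11).
For each evaluation point α_i, compute m(α_i) mod 11:
  α_1 = 5: Horner steps 3 → 10 → 3, so m(5) = 3.
  α_2 = 2: Horner steps 3 → 1 → 10, so m(2) = 10.
  α_3 = 3: Horner steps 3 → 4 → 9, so m(3) = 9.
  α_4 = 6: Horner steps 3 → 2 → 9, so m(6) = 9.
  α_5 = 8: Horner steps 3 → 8 → 6, so m(8) = 6.
  α_6 = 7: Horner steps 3 → 5 → 10, so m(7) = 10.
Codeword c = [3, 10, 9, 9, 6, 10] ∈ F_11^6.


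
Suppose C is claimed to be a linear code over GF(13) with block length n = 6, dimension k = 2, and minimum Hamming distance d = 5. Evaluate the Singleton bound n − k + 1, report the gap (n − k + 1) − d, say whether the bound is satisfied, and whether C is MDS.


Singleton RHS = n − k + 1 = 5, slack = 0, bound satisfied, MDS.

Singleton bound: d ≤ n − k + 1.
Here n = 6, k = 2, so n − k + 1 = 5.
Given d = 5, check d ≤ 5: YES.
Slack = (n − k + 1) − d = 0.
The code is MDS (slack = 0).
Description: the claimed parameters are [6, 2, 5]_13; such a code would be MDS (meets Singleton bound).


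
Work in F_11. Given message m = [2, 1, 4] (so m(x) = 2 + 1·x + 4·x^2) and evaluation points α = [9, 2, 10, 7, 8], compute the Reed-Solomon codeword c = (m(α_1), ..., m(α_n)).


c = [5, 9, 5, 7, 2]

Message polynomial: m(x) = 2 + 1·x + 4·x^2 (mod 11).
For each evaluation point α_i, compute m(α_i) mod 11:
  α_1 = 9: Horner steps 4 → 4 → 5, so m(9) = 5.
  α_2 = 2: Horner steps 4 → 9 → 9, so m(2) = 9.
  α_3 = 10: Horner steps 4 → 8 → 5, so m(10) = 5.
  α_4 = 7: Horner steps 4 → 7 → 7, so m(7) = 7.
  α_5 = 8: Horner steps 4 → 0 → 2, so m(8) = 2.
Codeword c = [5, 9, 5, 7, 2] ∈ F_11^5.


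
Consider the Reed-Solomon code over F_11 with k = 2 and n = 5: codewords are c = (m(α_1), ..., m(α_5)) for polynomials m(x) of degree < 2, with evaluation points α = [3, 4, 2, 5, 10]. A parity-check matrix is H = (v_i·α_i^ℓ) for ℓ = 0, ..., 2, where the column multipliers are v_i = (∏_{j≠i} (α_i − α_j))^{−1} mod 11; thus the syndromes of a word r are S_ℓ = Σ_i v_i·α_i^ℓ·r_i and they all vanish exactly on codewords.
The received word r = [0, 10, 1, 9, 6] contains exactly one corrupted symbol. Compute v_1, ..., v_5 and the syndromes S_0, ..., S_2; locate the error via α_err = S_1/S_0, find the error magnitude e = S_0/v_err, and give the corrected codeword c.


S = (3, 8, 3), error at position 5, error magnitude e = 2, c = [0, 10, 1, 9, 4].

Step 1: column multipliers v_i = (∏_{j≠i}(α_i − α_j))^{−1} mod 11.
  i = 1 (α = 3): (3−4)(3−2)(3−5)(3−10) = (−1)·1·(−2)·(−7) = −14 ≡ 8, so v_1 = 8^{−1} = 7 (mod 11).
  i = 2 (α = 4): (4−3)(4−2)(4−5)(4−10) = 1·2·(−1)·(−6) = 12 ≡ 1, so v_2 = 1^{−1} = 1 (mod 11).
  i = 3 (α = 2): (2−3)(2−4)(2−5)(2−10) = (−1)·(−2)·(−3)·(−8) = 48 ≡ 4, so v_3 = 4^{−1} = 3 (mod 11).
  i = 4 (α = 5): (5−3)(5−4)(5−2)(5−10) = 2·1·3·(−5) = −30 ≡ 3, so v_4 = 3^{−1} = 4 (mod 11).
  i = 5 (α = 10): (10−3)(10−4)(10−2)(10−5) = 7·6·8·5 = 1680 ≡ 8, so v_5 = 8^{−1} = 7 (mod 11).
  v = [7, 1, 3, 4, 7].
Step 2: syndromes of r = [0, 10, 1, 9, 6] (all sums mod 11).
  S_0 = Σ v_i r_i = 7·0 + 1·10 + 3·1 + 4·9 + 7·6 = 91 ≡ 3.
  S_1 = Σ v_i α_i r_i = 7·3·0 + 1·4·10 + 3·2·1 + 4·5·9 + 7·10·6 = 646 ≡ 8.
  α_i^2 mod 11 = [9, 5, 4, 3, 1].
  S_2 = Σ v_i α_i^2 r_i = 7·9·0 + 1·5·10 + 3·4·1 + 4·3·9 + 7·1·6 = 212 ≡ 3.
  S = (3, 8, 3) ≠ 0, so r is not a codeword (an error is present).
Step 3: locate the error. For a single error e at position i, S_ℓ = v_i·e·α_i^ℓ, so α_err = S_1/S_0.
  S_0^{−1} = 3^{−1} = 4 (mod 11), so α_err = 8·4 = 32 ≡ 10 = α_5. Error position i = 5.
  Consistency check: S_2/S_1 = 3·7 = 21 ≡ 10 = α_err ✓ (single-error assumption holds).
Step 4: error magnitude e = S_0/v_5 = S_0·∏_{j≠5}(α_5 − α_j) = 3·8 = 24 ≡ 2 (mod 11).
Step 5: correct position 5: c_5 = r_5 − e = 6 − 2 ≡ 4 (mod 11). Hence c = [0, 10, 1, 9, 4].
  Check: interpolating c through the α_i gives m(x) = 3 + 10·x (degree < 2) with m(α_i) = c_i for every i, so c is indeed a codeword.


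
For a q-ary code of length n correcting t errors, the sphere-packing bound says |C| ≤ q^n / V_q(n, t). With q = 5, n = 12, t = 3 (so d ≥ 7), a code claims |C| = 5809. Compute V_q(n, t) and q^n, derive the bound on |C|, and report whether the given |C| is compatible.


V_q(n, t) = 15185, q^n = 244140625, Hamming bound = 16077, |C| = 5809 ≤ bound (satisfied).

Step 1: Compute V_q(n, t) = Σ_{j=0}^3 C(n, j) (q−1)^j.
  j = 0: C(12,0)·(4)^0 = 1·1 = 1.
  j = 1: C(12,1)·(4)^1 = 12·4 = 48.
  j = 2: C(12,2)·(4)^2 = 66·16 = 1056.
  j = 3: C(12,3)·(4)^3 = 220·64 = 14080.
  V_q(n, t) = 1 + 48 + 1056 + 14080 = 15185.
Step 2: q^n = 5^12 = 244140625.
Step 3: Hamming bound ⌊q^n / V_q(n,t)⌋ = ⌊244140625/15185⌋ = 16077.
Step 4: Compare |C| = 5809 to 16077: satisfied.
The claimed |C| lies below the Hamming bound.


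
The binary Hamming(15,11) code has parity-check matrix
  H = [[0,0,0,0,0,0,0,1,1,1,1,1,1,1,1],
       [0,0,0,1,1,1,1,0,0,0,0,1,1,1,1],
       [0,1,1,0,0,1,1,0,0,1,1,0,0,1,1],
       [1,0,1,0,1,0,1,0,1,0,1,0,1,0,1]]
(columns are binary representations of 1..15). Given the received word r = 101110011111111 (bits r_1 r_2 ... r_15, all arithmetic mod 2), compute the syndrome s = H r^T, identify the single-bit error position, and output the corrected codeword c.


s = (0, 0, 1, 1)^T, error position = 3, corrected codeword c = 100110011111111

Compute s = H r^T mod 2 one row at a time:
  s_1 = 1 + 1 + 1 + 1 + 1 + 1 + 1 + 1 = 8 ≡ 0 (mod 2).
  s_2 = 1 + 1 + 0 + 0 + 1 + 1 + 1 + 1 = 6 ≡ 0 (mod 2).
  s_3 = 0 + 1 + 0 + 0 + 1 + 1 + 1 + 1 = 5 ≡ 1 (mod 2).
  s_4 = 1 + 1 + 1 + 0 + 1 + 1 + 1 + 1 = 7 ≡ 1 (mod 2).
s = (0, 0, 1, 1)^T — this equals column 3 of H (binary 0011), so error is at position 3.
Correct: flip bit 3 of r = 101110011111111 to get c = 100110011111111.


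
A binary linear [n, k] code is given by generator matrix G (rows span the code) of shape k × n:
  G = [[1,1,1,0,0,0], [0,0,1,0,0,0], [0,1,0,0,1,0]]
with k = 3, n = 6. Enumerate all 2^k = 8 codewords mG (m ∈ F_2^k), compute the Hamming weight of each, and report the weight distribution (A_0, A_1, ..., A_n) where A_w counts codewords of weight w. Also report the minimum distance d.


Weight distribution: A_0 = 1, A_1 = 1, A_2 = 3, A_3 = 3. Minimum distance d = 1.

Enumerate all 2^3 = 8 messages m ∈ F_2^3.
For each, compute codeword c = mG in F_2^6, then tally its weight.
  m = 000 → c = 000000, weight = 0.
  m = 100 → c = 111000, weight = 3.
  m = 010 → c = 001000, weight = 1.
  m = 110 → c = 110000, weight = 2.
  m = 001 → c = 010010, weight = 2.
  m = 101 → c = 101010, weight = 3.
  m = 011 → c = 011010, weight = 3.
  m = 111 → c = 100010, weight = 2.
Tally weights:
  weight 0: 1 codewords.
  weight 1: 1 codewords.
  weight 2: 3 codewords.
  weight 3: 3 codewords.
Minimum distance d = smallest w > 0 with A_w > 0 = 1.
Sanity: Σ A_w = 8 = 2^3 = 8 ✓.


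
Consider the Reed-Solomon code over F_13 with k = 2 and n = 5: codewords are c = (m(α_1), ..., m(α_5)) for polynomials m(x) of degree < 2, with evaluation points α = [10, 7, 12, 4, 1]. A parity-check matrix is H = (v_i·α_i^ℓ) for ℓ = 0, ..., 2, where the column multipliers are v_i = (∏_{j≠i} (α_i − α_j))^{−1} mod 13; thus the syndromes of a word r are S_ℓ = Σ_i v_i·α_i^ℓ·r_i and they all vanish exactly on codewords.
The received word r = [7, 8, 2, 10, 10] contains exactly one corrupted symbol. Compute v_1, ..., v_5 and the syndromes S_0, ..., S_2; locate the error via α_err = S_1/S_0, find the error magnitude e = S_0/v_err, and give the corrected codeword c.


S = (4, 3, 12), error at position 4, error magnitude e = 1, c = [7, 8, 2, 9, 10].

Step 1: column multipliers v_i = (∏_{j≠i}(α_i − α_j))^{−1} mod 13.
  i = 1 (α = 10): (10−7)(10−12)(10−4)(10−1) = 3·(−2)·6·9 = −324 ≡ 1, so v_1 = 1^{−1} = 1 (mod 13).
  i = 2 (α = 7): (7−10)(7−12)(7−4)(7−1) = (−3)·(−5)·3·6 = 270 ≡ 10, so v_2 = 10^{−1} = 4 (mod 13).
  i = 3 (α = 12): (12−10)(12−7)(12−4)(12−1) = 2·5·8·11 = 880 ≡ 9, so v_3 = 9^{−1} = 3 (mod 13).
  i = 4 (α = 4): (4−10)(4−7)(4−12)(4−1) = (−6)·(−3)·(−8)·3 = −432 ≡ 10, so v_4 = 10^{−1} = 4 (mod 13).
  i = 5 (α = 1): (1−10)(1−7)(1−12)(1−4) = (−9)·(−6)·(−11)·(−3) = 1782 ≡ 1, so v_5 = 1^{−1} = 1 (mod 13).
  v = [1, 4, 3, 4, 1].
Step 2: syndromes of r = [7, 8, 2, 10, 10] (all sums mod 13).
  S_0 = Σ v_i r_i = 1·7 + 4·8 + 3·2 + 4·10 + 1·10 = 95 ≡ 4.
  S_1 = Σ v_i α_i r_i = 1·10·7 + 4·7·8 + 3·12·2 + 4·4·10 + 1·1·10 = 536 ≡ 3.
  α_i^2 mod 13 = [9, 10, 1, 3, 1].
  S_2 = Σ v_i α_i^2 r_i = 1·9·7 + 4·10·8 + 3·1·2 + 4·3·10 + 1·1·10 = 519 ≡ 12.
  S = (4, 3, 12) ≠ 0, so r is not a codeword (an error is present).
Step 3: locate the error. For a single error e at position i, S_ℓ = v_i·e·α_i^ℓ, so α_err = S_1/S_0.
  S_0^{−1} = 4^{−1} = 10 (mod 13), so α_err = 3·10 = 30 ≡ 4 = α_4. Error position i = 4.
  Consistency check: S_2/S_1 = 12·9 = 108 ≡ 4 = α_err ✓ (single-error assumption holds).
Step 4: error magnitude e = S_0/v_4 = S_0·∏_{j≠4}(α_4 − α_j) = 4·10 = 40 ≡ 1 (mod 13).
Step 5: correct position 4: c_4 = r_4 − e = 10 − 1 ≡ 9 (mod 13). Hence c = [7, 8, 2, 9, 10].
  Check: interpolating c through the α_i gives m(x) = 6 + 4·x (degree < 2) with m(α_i) = c_i for every i, so c is indeed a codeword.


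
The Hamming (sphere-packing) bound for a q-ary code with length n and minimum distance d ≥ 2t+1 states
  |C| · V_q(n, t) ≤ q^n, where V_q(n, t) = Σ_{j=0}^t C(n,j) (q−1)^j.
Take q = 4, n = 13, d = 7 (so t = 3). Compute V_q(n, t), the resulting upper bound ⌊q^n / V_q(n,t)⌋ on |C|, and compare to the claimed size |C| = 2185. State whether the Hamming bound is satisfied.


V_q(n, t) = 8464, q^n = 67108864, Hamming bound = 7928, |C| = 2185 ≤ bound (satisfied).

Step 1: Compute V_q(n, t) = Σ_{j=0}^3 C(n, j) (q−1)^j.
  j = 0: C(13,0)·(3)^0 = 1·1 = 1.
  j = 1: C(13,1)·(3)^1 = 13·3 = 39.
  j = 2: C(13,2)·(3)^2 = 78·9 = 702.
  j = 3: C(13,3)·(3)^3 = 286·27 = 7722.
  V_q(n, t) = 1 + 39 + 702 + 7722 = 8464.
Step 2: q^n = 4^13 = 67108864.
Step 3: Hamming bound ⌊q^n / V_q(n,t)⌋ = ⌊67108864/8464⌋ = 7928.
Step 4: Compare |C| = 2185 to 7928: satisfied.
The claimed |C| lies below the Hamming bound.


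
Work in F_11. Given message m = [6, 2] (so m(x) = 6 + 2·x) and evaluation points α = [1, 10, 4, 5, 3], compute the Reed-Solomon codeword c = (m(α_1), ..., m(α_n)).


c = [8, 4, 3, 5, 1]

Message polynomial: m(x) = 6 + 2·x (mod 11).
For each evaluation point α_i, compute m(α_i) mod 11:
  α_1 = 1: Horner steps 2 → 8, so m(1) = 8.
  α_2 = 10: Horner steps 2 → 4, so m(10) = 4.
  α_3 = 4: Horner steps 2 → 3, so m(4) = 3.
  α_4 = 5: Horner steps 2 → 5, so m(5) = 5.
  α_5 = 3: Horner steps 2 → 1, so m(3) = 1.
Codeword c = [8, 4, 3, 5, 1] ∈ F_11^5.


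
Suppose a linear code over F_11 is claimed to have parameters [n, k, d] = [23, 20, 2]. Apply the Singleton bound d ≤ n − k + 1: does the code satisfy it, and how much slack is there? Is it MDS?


Singleton RHS = n − k + 1 = 4, slack = 2, bound satisfied, not MDS.

Singleton bound: d ≤ n − k + 1.
Here n = 23, k = 20, so n − k + 1 = 4.
Given d = 2, check d ≤ 4: YES.
Slack = (n − k + 1) − d = 2.
The code is NOT MDS (slack = 2 > 0).
Description: the claimed parameters are [23, 20, 2]_11; such a code would be non-MDS.


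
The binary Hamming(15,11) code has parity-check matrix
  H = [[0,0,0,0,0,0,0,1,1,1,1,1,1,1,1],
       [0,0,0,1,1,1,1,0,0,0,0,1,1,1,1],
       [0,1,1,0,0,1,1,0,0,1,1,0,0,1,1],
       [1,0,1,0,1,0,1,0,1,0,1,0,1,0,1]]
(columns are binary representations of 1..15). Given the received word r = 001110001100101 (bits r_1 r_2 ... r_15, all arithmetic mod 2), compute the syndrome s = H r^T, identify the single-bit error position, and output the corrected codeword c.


s = (0, 0, 1, 1)^T, error position = 3, corrected codeword c = 000110001100101

Compute s = H r^T mod 2 one row at a time:
  s_1 = 0 + 1 + 1 + 0 + 0 + 1 + 0 + 1 = 4 ≡ 0 (mod 2).
  s_2 = 1 + 1 + 0 + 0 + 0 + 1 + 0 + 1 = 4 ≡ 0 (mod 2).
  s_3 = 0 + 1 + 0 + 0 + 1 + 0 + 0 + 1 = 3 ≡ 1 (mod 2).
  s_4 = 0 + 1 + 1 + 0 + 1 + 0 + 1 + 1 = 5 ≡ 1 (mod 2).
s = (0, 0, 1, 1)^T — this equals column 3 of H (binary 0011), so error is at position 3.
Correct: flip bit 3 of r = 001110001100101 to get c = 000110001100101.


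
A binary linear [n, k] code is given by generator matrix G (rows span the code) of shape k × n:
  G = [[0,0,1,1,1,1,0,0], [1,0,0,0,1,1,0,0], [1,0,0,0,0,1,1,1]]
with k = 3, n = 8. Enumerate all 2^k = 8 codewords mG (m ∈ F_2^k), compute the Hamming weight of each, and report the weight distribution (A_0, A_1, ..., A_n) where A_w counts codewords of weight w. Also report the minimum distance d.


Weight distribution: A_0 = 1, A_3 = 3, A_4 = 2, A_5 = 1, A_6 = 1. Minimum distance d = 3.

Enumerate all 2^3 = 8 messages m ∈ F_2^3.
For each, compute codeword c = mG in F_2^8, then tally its weight.
  m = 000 → c = 00000000, weight = 0.
  m = 100 → c = 00111100, weight = 4.
  m = 010 → c = 10001100, weight = 3.
  m = 110 → c = 10110000, weight = 3.
  m = 001 → c = 10000111, weight = 4.
  m = 101 → c = 10111011, weight = 6.
  m = 011 → c = 00001011, weight = 3.
  m = 111 → c = 00110111, weight = 5.
Tally weights:
  weight 0: 1 codewords.
  weight 3: 3 codewords.
  weight 4: 2 codewords.
  weight 5: 1 codewords.
  weight 6: 1 codewords.
Minimum distance d = smallest w > 0 with A_w > 0 = 3.
Sanity: Σ A_w = 8 = 2^3 = 8 ✓.


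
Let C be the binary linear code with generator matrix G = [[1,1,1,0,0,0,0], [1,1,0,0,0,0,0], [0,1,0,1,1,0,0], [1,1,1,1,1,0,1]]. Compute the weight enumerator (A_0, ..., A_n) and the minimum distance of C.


Weight distribution: A_0 = 1, A_1 = 1, A_2 = 3, A_3 = 6, A_4 = 3, A_5 = 1, A_6 = 1. Minimum distance d = 1.

Enumerate all 2^4 = 16 messages m ∈ F_2^4.
For each, compute codeword c = mG in F_2^7, then tally its weight.
  m = 0000 → c = 0000000, weight = 0.
  m = 1000 → c = 1110000, weight = 3.
  m = 0100 → c = 1100000, weight = 2.
  m = 1100 → c = 0010000, weight = 1.
  m = 0010 → c = 0101100, weight = 3.
  m = 1010 → c = 1011100, weight = 4.
  m = 0110 → c = 1001100, weight = 3.
  m = 1110 → c = 0111100, weight = 4.
  m = 0001 → c = 1111101, weight = 6.
  m = 1001 → c = 0001101, weight = 3.
  m = 0101 → c = 0011101, weight = 4.
  m = 1101 → c = 1101101, weight = 5.
  m = 0011 → c = 1010001, weight = 3.
  m = 1011 → c = 0100001, weight = 2.
  m = 0111 → c = 0110001, weight = 3.
  m = 1111 → c = 1000001, weight = 2.
Tally weights:
  weight 0: 1 codewords.
  weight 1: 1 codewords.
  weight 2: 3 codewords.
  weight 3: 6 codewords.
  weight 4: 3 codewords.
  weight 5: 1 codewords.
  weight 6: 1 codewords.
Minimum distance d = smallest w > 0 with A_w > 0 = 1.
Sanity: Σ A_w = 16 = 2^4 = 16 ✓.


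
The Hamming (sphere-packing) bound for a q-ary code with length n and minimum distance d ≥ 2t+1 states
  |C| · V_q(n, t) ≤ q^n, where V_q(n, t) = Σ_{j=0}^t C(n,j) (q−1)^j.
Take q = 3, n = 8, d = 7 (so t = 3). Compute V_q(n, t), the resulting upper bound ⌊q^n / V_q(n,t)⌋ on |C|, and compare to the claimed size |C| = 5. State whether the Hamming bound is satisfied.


V_q(n, t) = 577, q^n = 6561, Hamming bound = 11, |C| = 5 ≤ bound (satisfied).

Step 1: Compute V_q(n, t) = Σ_{j=0}^3 C(n, j) (q−1)^j.
  j = 0: C(8,0)·(2)^0 = 1·1 = 1.
  j = 1: C(8,1)·(2)^1 = 8·2 = 16.
  j = 2: C(8,2)·(2)^2 = 28·4 = 112.
  j = 3: C(8,3)·(2)^3 = 56·8 = 448.
  V_q(n, t) = 1 + 16 + 112 + 448 = 577.
Step 2: q^n = 3^8 = 6561.
Step 3: Hamming bound ⌊q^n / V_q(n,t)⌋ = ⌊6561/577⌋ = 11.
Step 4: Compare |C| = 5 to 11: satisfied.
The claimed |C| lies below the Hamming bound.


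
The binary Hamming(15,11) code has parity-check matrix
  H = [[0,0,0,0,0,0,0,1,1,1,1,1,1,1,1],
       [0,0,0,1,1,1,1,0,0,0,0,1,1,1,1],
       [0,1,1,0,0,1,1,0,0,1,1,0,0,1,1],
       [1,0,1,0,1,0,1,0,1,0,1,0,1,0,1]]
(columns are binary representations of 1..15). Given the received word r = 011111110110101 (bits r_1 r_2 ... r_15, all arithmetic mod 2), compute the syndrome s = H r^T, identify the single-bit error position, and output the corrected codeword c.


s = (1, 0, 1, 0)^T, error position = 10, corrected codeword c = 011111110010101

Compute s = H r^T mod 2 one row at a time:
  s_1 = 1 + 0 + 1 + 1 + 0 + 1 + 0 + 1 = 5 ≡ 1 (mod 2).
  s_2 = 1 + 1 + 1 + 1 + 0 + 1 + 0 + 1 = 6 ≡ 0 (mod 2).
  s_3 = 1 + 1 + 1 + 1 + 1 + 1 + 0 + 1 = 7 ≡ 1 (mod 2).
  s_4 = 0 + 1 + 1 + 1 + 0 + 1 + 1 + 1 = 6 ≡ 0 (mod 2).
s = (1, 0, 1, 0)^T — this equals column 10 of H (binary 1010), so error is at position 10.
Correct: flip bit 10 of r = 011111110110101 to get c = 011111110010101.


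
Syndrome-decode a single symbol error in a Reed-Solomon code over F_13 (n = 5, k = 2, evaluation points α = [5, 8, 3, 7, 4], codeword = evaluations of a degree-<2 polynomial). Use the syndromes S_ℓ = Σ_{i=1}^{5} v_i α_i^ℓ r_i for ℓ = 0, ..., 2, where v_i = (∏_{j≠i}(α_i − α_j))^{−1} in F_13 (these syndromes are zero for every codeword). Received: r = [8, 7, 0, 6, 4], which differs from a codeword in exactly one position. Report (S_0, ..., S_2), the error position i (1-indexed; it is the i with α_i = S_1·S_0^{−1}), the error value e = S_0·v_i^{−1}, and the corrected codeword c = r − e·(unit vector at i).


S = (8, 4, 2), error at position 4, error magnitude e = 3, c = [8, 7, 0, 3, 4].

Step 1: column multipliers v_i = (∏_{j≠i}(α_i − α_j))^{−1} mod 13.
  i = 1 (α = 5): (5−8)(5−3)(5−7)(5−4) = (−3)·2·(−2)·1 = 12 ≡ 12, so v_1 = 12^{−1} = 12 (mod 13).
  i = 2 (α = 8): (8−5)(8−3)(8−7)(8−4) = 3·5·1·4 = 60 ≡ 8, so v_2 = 8^{−1} = 5 (mod 13).
  i = 3 (α = 3): (3−5)(3−8)(3−7)(3−4) = (−2)·(−5)·(−4)·(−1) = 40 ≡ 1, so v_3 = 1^{−1} = 1 (mod 13).
  i = 4 (α = 7): (7−5)(7−8)(7−3)(7−4) = 2·(−1)·4·3 = −24 ≡ 2, so v_4 = 2^{−1} = 7 (mod 13).
  i = 5 (α = 4): (4−5)(4−8)(4−3)(4−7) = (−1)·(−4)·1·(−3) = −12 ≡ 1, so v_5 = 1^{−1} = 1 (mod 13).
  v = [12, 5, 1, 7, 1].
Step 2: syndromes of r = [8, 7, 0, 6, 4] (all sums mod 13).
  S_0 = Σ v_i r_i = 12·8 + 5·7 + 1·0 + 7·6 + 1·4 = 177 ≡ 8.
  S_1 = Σ v_i α_i r_i = 12·5·8 + 5·8·7 + 1·3·0 + 7·7·6 + 1·4·4 = 1070 ≡ 4.
  α_i^2 mod 13 = [12, 12, 9, 10, 3].
  S_2 = Σ v_i α_i^2 r_i = 12·12·8 + 5·12·7 + 1·9·0 + 7·10·6 + 1·3·4 = 2004 ≡ 2.
  S = (8, 4, 2) ≠ 0, so r is not a codeword (an error is present).
Step 3: locate the error. For a single error e at position i, S_ℓ = v_i·e·α_i^ℓ, so α_err = S_1/S_0.
  S_0^{−1} = 8^{−1} = 5 (mod 13), so α_err = 4·5 = 20 ≡ 7 = α_4. Error position i = 4.
  Consistency check: S_2/S_1 = 2·10 = 20 ≡ 7 = α_err ✓ (single-error assumption holds).
Step 4: error magnitude e = S_0/v_4 = S_0·∏_{j≠4}(α_4 − α_j) = 8·2 = 16 ≡ 3 (mod 13).
Step 5: correct position 4: c_4 = r_4 − e = 6 − 3 ≡ 3 (mod 13). Hence c = [8, 7, 0, 3, 4].
  Check: interpolating c through the α_i gives m(x) = 1 + 4·x (degree < 2) with m(α_i) = c_i for every i, so c is indeed a codeword.


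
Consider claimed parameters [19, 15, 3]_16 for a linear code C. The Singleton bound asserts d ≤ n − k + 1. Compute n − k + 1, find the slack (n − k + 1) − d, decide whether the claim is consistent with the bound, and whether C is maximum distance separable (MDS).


Singleton RHS = n − k + 1 = 5, slack = 2, bound satisfied, not MDS.

Singleton bound: d ≤ n − k + 1.
Here n = 19, k = 15, so n − k + 1 = 5.
Given d = 3, check d ≤ 5: YES.
Slack = (n − k + 1) − d = 2.
The code is NOT MDS (slack = 2 > 0).
Description: the claimed parameters are [19, 15, 3]_16; such a code would be non-MDS.


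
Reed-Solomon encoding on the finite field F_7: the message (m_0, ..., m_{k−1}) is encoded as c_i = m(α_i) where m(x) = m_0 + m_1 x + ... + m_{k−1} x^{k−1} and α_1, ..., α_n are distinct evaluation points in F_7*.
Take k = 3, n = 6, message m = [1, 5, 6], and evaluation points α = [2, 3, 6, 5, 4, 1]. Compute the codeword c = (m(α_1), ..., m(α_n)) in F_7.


c = [0, 0, 2, 1, 5, 5]

Message polynomial: m(x) = 1 + 5·x + 6·x^2 (mod 7).
For each evaluation point α_i, compute m(α_i) mod 7:
  α_1 = 2: Horner steps 6 → 3 → 0, so m(2) = 0.
  α_2 = 3: Horner steps 6 → 2 → 0, so m(3) = 0.
  α_3 = 6: Horner steps 6 → 6 → 2, so m(6) = 2.
  α_4 = 5: Horner steps 6 → 0 → 1, so m(5) = 1.
  α_5 = 4: Horner steps 6 → 1 → 5, so m(4) = 5.
  α_6 = 1: Horner steps 6 → 4 → 5, so m(1) = 5.
Codeword c = [0, 0, 2, 1, 5, 5] ∈ F_7^6.


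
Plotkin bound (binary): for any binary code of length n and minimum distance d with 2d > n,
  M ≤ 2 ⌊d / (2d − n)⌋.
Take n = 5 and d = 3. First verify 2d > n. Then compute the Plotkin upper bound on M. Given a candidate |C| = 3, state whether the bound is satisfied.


Plotkin bound M ≤ 6; given |C| = 3 ≤ bound (satisfied).

Check applicability: 2d = 6, n = 5.
2d − n = 1 > 0, so Plotkin applies.
Compute d/(2d−n) = 3/1 ≈ 3.0000.
⌊d/(2d−n)⌋ = 3.
Plotkin bound: M ≤ 2·3 = 6.
Given |C| = 3, check: satisfied.
This |C| is below the Plotkin bound.


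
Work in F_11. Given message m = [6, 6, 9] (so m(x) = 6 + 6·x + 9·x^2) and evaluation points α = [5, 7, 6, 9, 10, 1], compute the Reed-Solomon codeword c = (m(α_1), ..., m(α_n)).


c = [8, 5, 3, 8, 9, 10]

Message polynomial: m(x) = 6 + 6·x + 9·x^2 (mod 11).
For each evaluation point α_i, compute m(α_i) mod 11:
  α_1 = 5: Horner steps 9 → 7 → 8, so m(5) = 8.
  α_2 = 7: Horner steps 9 → 3 → 5, so m(7) = 5.
  α_3 = 6: Horner steps 9 → 5 → 3, so m(6) = 3.
  α_4 = 9: Horner steps 9 → 10 → 8, so m(9) = 8.
  α_5 = 10: Horner steps 9 → 8 → 9, so m(10) = 9.
  α_6 = 1: Horner steps 9 → 4 → 10, so m(1) = 10.
Codeword c = [8, 5, 3, 8, 9, 10] ∈ F_11^6.


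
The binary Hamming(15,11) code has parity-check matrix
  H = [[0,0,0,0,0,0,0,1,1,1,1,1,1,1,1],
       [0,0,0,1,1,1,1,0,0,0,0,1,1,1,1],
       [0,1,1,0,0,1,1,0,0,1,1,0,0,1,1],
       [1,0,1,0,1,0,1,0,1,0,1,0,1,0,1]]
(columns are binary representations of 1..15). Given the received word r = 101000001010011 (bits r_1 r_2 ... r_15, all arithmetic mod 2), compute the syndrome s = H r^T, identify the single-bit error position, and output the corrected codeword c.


s = (0, 0, 0, 1)^T, error position = 1, corrected codeword c = 001000001010011

Compute s = H r^T mod 2 one row at a time:
  s_1 = 0 + 1 + 0 + 1 + 0 + 0 + 1 + 1 = 4 ≡ 0 (mod 2).
  s_2 = 0 + 0 + 0 + 0 + 0 + 0 + 1 + 1 = 2 ≡ 0 (mod 2).
  s_3 = 0 + 1 + 0 + 0 + 0 + 1 + 1 + 1 = 4 ≡ 0 (mod 2).
  s_4 = 1 + 1 + 0 + 0 + 1 + 1 + 0 + 1 = 5 ≡ 1 (mod 2).
s = (0, 0, 0, 1)^T — this equals column 1 of H (binary 0001), so error is at position 1.
Correct: flip bit 1 of r = 101000001010011 to get c = 001000001010011.


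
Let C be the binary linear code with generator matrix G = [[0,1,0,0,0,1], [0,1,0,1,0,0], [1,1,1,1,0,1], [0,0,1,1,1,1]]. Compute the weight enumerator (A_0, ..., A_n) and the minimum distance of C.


Weight distribution: A_0 = 1, A_2 = 4, A_3 = 6, A_4 = 3, A_5 = 2. Minimum distance d = 2.

Enumerate all 2^4 = 16 messages m ∈ F_2^4.
For each, compute codeword c = mG in F_2^6, then tally its weight.
  m = 0000 → c = 000000, weight = 0.
  m = 1000 → c = 010001, weight = 2.
  m = 0100 → c = 010100, weight = 2.
  m = 1100 → c = 000101, weight = 2.
  m = 0010 → c = 111101, weight = 5.
  m = 1010 → c = 101100, weight = 3.
  m = 0110 → c = 101001, weight = 3.
  m = 1110 → c = 111000, weight = 3.
  m = 0001 → c = 001111, weight = 4.
  m = 1001 → c = 011110, weight = 4.
  m = 0101 → c = 011011, weight = 4.
  m = 1101 → c = 001010, weight = 2.
  m = 0011 → c = 110010, weight = 3.
  m = 1011 → c = 100011, weight = 3.
  m = 0111 → c = 100110, weight = 3.
  m = 1111 → c = 110111, weight = 5.
Tally weights:
  weight 0: 1 codewords.
  weight 2: 4 codewords.
  weight 3: 6 codewords.
  weight 4: 3 codewords.
  weight 5: 2 codewords.
Minimum distance d = smallest w > 0 with A_w > 0 = 2.
Sanity: Σ A_w = 16 = 2^4 = 16 ✓.


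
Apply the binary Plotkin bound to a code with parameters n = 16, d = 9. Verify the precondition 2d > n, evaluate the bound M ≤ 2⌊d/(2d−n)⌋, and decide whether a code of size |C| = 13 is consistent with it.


Plotkin bound M ≤ 8; given |C| = 13 > bound (violated).

Check applicability: 2d = 18, n = 16.
2d − n = 2 > 0, so Plotkin applies.
Compute d/(2d−n) = 9/2 ≈ 4.5000.
⌊d/(2d−n)⌋ = 4.
Plotkin bound: M ≤ 2·4 = 8.
Given |C| = 13, check: VIOLATED.
This |C| is above the Plotkin bound, so no binary code with n = 16, d = 9 and 13 codewords exists.


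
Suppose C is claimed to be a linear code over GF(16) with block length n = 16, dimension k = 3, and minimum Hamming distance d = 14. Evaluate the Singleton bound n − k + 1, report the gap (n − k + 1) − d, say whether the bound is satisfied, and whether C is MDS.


Singleton RHS = n − k + 1 = 14, slack = 0, bound satisfied, MDS.

Singleton bound: d ≤ n − k + 1.
Here n = 16, k = 3, so n − k + 1 = 14.
Given d = 14, check d ≤ 14: YES.
Slack = (n − k + 1) − d = 0.
The code is MDS (slack = 0).
Description: the claimed parameters are [16, 3, 14]_16; such a code would be MDS (meets Singleton bound).


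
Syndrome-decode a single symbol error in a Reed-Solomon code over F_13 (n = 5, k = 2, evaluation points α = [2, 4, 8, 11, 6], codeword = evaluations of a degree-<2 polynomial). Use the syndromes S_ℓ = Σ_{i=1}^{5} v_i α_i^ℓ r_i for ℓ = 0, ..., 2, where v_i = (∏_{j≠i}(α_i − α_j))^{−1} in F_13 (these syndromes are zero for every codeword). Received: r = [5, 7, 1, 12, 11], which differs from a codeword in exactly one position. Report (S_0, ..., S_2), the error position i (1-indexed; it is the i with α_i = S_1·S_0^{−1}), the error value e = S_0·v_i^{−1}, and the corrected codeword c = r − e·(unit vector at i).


S = (5, 7, 2), error at position 2, error magnitude e = 12, c = [5, 8, 1, 12, 11].

Step 1: column multipliers v_i = (∏_{j≠i}(α_i − α_j))^{−1} mod 13.
  i = 1 (α = 2): (2−4)(2−8)(2−11)(2−6) = (−2)·(−6)·(−9)·(−4) = 432 ≡ 3, so v_1 = 3^{−1} = 9 (mod 13).
  i = 2 (α = 4): (4−2)(4−8)(4−11)(4−6) = 2·(−4)·(−7)·(−2) = −112 ≡ 5, so v_2 = 5^{−1} = 8 (mod 13).
  i = 3 (α = 8): (8−2)(8−4)(8−11)(8−6) = 6·4·(−3)·2 = −144 ≡ 12, so v_3 = 12^{−1} = 12 (mod 13).
  i = 4 (α = 11): (11−2)(11−4)(11−8)(11−6) = 9·7·3·5 = 945 ≡ 9, so v_4 = 9^{−1} = 3 (mod 13).
  i = 5 (α = 6): (6−2)(6−4)(6−8)(6−11) = 4·2·(−2)·(−5) = 80 ≡ 2, so v_5 = 2^{−1} = 7 (mod 13).
  v = [9, 8, 12, 3, 7].
Step 2: syndromes of r = [5, 7, 1, 12, 11] (all sums mod 13).
  S_0 = Σ v_i r_i = 9·5 + 8·7 + 12·1 + 3·12 + 7·11 = 226 ≡ 5.
  S_1 = Σ v_i α_i r_i = 9·2·5 + 8·4·7 + 12·8·1 + 3·11·12 + 7·6·11 = 1268 ≡ 7.
  α_i^2 mod 13 = [4, 3, 12, 4, 10].
  S_2 = Σ v_i α_i^2 r_i = 9·4·5 + 8·3·7 + 12·12·1 + 3·4·12 + 7·10·11 = 1406 ≡ 2.
  S = (5, 7, 2) ≠ 0, so r is not a codeword (an error is present).
Step 3: locate the error. For a single error e at position i, S_ℓ = v_i·e·α_i^ℓ, so α_err = S_1/S_0.
  S_0^{−1} = 5^{−1} = 8 (mod 13), so α_err = 7·8 = 56 ≡ 4 = α_2. Error position i = 2.
  Consistency check: S_2/S_1 = 2·2 = 4 ≡ 4 = α_err ✓ (single-error assumption holds).
Step 4: error magnitude e = S_0/v_2 = S_0·∏_{j≠2}(α_2 − α_j) = 5·5 = 25 ≡ 12 (mod 13).
Step 5: correct position 2: c_2 = r_2 − e = 7 − 12 ≡ 8 (mod 13). Hence c = [5, 8, 1, 12, 11].
  Check: interpolating c through the α_i gives m(x) = 2 + 8·x (degree < 2) with m(α_i) = c_i for every i, so c is indeed a codeword.


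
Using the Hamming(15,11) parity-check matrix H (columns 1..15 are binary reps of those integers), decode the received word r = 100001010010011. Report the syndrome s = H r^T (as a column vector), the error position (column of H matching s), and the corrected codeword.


s = (0, 1, 0, 1)^T, error position = 5, corrected codeword c = 100011010010011

Compute s = H r^T mod 2 one row at a time:
  s_1 = 1 + 0 + 0 + 1 + 0 + 0 + 1 + 1 = 4 ≡ 0 (mod 2).
  s_2 = 0 + 0 + 1 + 0 + 0 + 0 + 1 + 1 = 3 ≡ 1 (mod 2).
  s_3 = 0 + 0 + 1 + 0 + 0 + 1 + 1 + 1 = 4 ≡ 0 (mod 2).
  s_4 = 1 + 0 + 0 + 0 + 0 + 1 + 0 + 1 = 3 ≡ 1 (mod 2).
s = (0, 1, 0, 1)^T — this equals column 5 of H (binary 0101), so error is at position 5.
Correct: flip bit 5 of r = 100001010010011 to get c = 100011010010011.


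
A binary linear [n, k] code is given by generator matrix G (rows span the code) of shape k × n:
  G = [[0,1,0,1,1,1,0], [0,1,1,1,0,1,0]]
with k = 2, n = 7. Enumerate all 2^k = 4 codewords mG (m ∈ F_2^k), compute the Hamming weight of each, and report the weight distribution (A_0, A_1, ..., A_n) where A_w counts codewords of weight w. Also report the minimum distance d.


Weight distribution: A_0 = 1, A_2 = 1, A_4 = 2. Minimum distance d = 2.

Enumerate all 2^2 = 4 messages m ∈ F_2^2.
For each, compute codeword c = mG in F_2^7, then tally its weight.
  m = 00 → c = 0000000, weight = 0.
  m = 10 → c = 0101110, weight = 4.
  m = 01 → c = 0111010, weight = 4.
  m = 11 → c = 0010100, weight = 2.
Tally weights:
  weight 0: 1 codewords.
  weight 2: 1 codewords.
  weight 4: 2 codewords.
Minimum distance d = smallest w > 0 with A_w > 0 = 2.
Sanity: Σ A_w = 4 = 2^2 = 4 ✓.
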